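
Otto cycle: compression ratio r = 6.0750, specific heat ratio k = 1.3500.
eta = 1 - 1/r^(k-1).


r^(k-1) = 1.8804
eta = 1 - 1/1.8804 = 0.4682 = 46.8187%

46.8187%


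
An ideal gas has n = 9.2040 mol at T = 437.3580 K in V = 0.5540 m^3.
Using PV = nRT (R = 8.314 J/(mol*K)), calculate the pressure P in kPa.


P = nRT/V = 9.2040 * 8.314 * 437.3580 / 0.5540
= 33467.5334 / 0.5540 = 60410.7101 Pa = 60.4107 kPa

60.4107 kPa


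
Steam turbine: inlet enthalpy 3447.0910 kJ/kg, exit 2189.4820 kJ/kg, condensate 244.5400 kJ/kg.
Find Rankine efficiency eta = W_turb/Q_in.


W = 1257.6090 kJ/kg
Q_in = 3202.5510 kJ/kg
eta = 0.3927 = 39.2690%

eta = 39.2690%


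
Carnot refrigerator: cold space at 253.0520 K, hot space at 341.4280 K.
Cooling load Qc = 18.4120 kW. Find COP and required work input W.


COP = 253.0520 / 88.3760 = 2.8634
W = 18.4120 / 2.8634 = 6.4302 kW

COP = 2.8634, W = 6.4302 kW


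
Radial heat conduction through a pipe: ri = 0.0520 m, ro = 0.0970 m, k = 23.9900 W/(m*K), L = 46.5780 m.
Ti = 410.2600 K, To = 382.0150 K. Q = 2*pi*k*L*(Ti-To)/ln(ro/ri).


dT = 28.2450 K
ln(ro/ri) = 0.6235
Q = 2*pi*23.9900*46.5780*28.2450 / 0.6235 = 318067.1955 W

318067.1955 W


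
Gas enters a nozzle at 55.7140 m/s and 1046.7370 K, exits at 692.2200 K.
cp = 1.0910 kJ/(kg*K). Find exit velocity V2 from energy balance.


dT = 354.5170 K
2*cp*1000*dT = 773556.0940
V1^2 = 3104.0498
V2 = sqrt(776660.1438) = 881.2832 m/s

881.2832 m/s


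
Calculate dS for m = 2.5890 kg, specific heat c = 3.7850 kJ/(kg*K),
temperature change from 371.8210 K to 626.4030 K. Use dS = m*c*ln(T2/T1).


T2/T1 = 1.6847
ln(T2/T1) = 0.5216
dS = 2.5890 * 3.7850 * 0.5216 = 5.1112 kJ/K

5.1112 kJ/K


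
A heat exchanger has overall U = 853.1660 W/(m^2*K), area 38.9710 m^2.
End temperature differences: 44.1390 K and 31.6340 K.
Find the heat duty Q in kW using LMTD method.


LMTD = 37.5400 K
Q = 853.1660 * 38.9710 * 37.5400 = 1248157.7587 W = 1248.1578 kW

1248.1578 kW


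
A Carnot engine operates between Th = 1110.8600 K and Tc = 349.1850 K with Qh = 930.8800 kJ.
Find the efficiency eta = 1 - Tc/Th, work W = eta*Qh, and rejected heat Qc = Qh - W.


eta = 1 - 349.1850/1110.8600 = 0.6857
W = 0.6857 * 930.8800 = 638.2695 kJ
Qc = 930.8800 - 638.2695 = 292.6105 kJ

eta = 68.5662%, W = 638.2695 kJ, Qc = 292.6105 kJ


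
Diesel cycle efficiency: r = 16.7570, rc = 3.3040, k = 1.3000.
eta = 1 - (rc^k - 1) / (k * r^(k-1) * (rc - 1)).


r^(k-1) = 2.3295
rc^k = 4.7288
eta = 0.4656 = 46.5576%

46.5576%


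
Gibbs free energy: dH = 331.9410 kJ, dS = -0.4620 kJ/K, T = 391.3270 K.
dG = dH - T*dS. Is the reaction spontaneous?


T*dS = 391.3270 * -0.4620 = -180.7931 kJ
dG = 331.9410 + 180.7931 = 512.7341 kJ (non-spontaneous)

dG = 512.7341 kJ, non-spontaneous


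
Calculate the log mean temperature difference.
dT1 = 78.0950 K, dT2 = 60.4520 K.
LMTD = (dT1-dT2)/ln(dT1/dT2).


dT1/dT2 = 1.2919
ln(dT1/dT2) = 0.2561
LMTD = 17.6430 / 0.2561 = 68.8974 K

68.8974 K


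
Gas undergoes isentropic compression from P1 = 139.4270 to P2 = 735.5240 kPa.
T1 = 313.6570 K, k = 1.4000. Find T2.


(k-1)/k = 0.2857
(P2/P1)^exp = 1.6083
T2 = 313.6570 * 1.6083 = 504.4430 K

504.4430 K


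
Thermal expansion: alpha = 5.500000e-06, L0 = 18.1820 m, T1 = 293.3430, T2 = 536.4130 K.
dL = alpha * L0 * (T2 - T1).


dT = 243.0700 K
dL = 5.500000e-06 * 18.1820 * 243.0700 = 0.024307 m
L_final = 18.206307 m

dL = 0.024307 m


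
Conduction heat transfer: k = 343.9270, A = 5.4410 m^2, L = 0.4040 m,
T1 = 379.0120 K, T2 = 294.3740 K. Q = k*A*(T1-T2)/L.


dT = 84.6380 K
Q = 343.9270 * 5.4410 * 84.6380 / 0.4040 = 392038.7761 W

392038.7761 W


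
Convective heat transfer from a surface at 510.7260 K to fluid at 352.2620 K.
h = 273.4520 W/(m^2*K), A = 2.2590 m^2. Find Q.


dT = 158.4640 K
Q = 273.4520 * 2.2590 * 158.4640 = 97887.6606 W

97887.6606 W


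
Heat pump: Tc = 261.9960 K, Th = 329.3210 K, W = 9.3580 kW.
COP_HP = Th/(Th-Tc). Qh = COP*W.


COP = 329.3210 / 67.3250 = 4.8915
Qh = 4.8915 * 9.3580 = 45.7748 kW

COP = 4.8915, Qh = 45.7748 kW


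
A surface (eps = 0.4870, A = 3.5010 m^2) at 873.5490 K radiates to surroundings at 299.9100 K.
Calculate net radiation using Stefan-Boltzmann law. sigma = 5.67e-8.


T^4 = 5.8230e+11
Tsurr^4 = 8.0903e+09
Q = 0.4870 * 5.67e-8 * 3.5010 * 5.7421e+11 = 55510.7370 W

55510.7370 W


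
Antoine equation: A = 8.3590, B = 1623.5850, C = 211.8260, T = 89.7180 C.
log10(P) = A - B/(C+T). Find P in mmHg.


C+T = 301.5440
B/(C+T) = 5.3842
log10(P) = 8.3590 - 5.3842 = 2.9748
P = 10^2.9748 = 943.5412 mmHg

943.5412 mmHg


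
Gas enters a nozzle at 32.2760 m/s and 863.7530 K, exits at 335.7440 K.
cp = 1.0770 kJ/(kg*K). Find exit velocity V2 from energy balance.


dT = 528.0090 K
2*cp*1000*dT = 1137331.3860
V1^2 = 1041.7402
V2 = sqrt(1138373.1262) = 1066.9457 m/s

1066.9457 m/s


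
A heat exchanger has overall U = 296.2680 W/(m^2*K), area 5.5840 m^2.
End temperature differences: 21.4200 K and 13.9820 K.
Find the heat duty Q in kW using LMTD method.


LMTD = 17.4374 K
Q = 296.2680 * 5.5840 * 17.4374 = 28847.7555 W = 28.8478 kW

28.8478 kW


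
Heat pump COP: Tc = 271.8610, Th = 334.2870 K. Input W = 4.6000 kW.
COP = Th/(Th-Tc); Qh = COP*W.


COP = 334.2870 / 62.4260 = 5.3549
Qh = 5.3549 * 4.6000 = 24.6327 kW

COP = 5.3549, Qh = 24.6327 kW


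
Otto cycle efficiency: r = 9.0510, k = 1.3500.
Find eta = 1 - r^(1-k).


r^(k-1) = 2.1619
eta = 1 - 1/2.1619 = 0.5375 = 53.7453%

53.7453%


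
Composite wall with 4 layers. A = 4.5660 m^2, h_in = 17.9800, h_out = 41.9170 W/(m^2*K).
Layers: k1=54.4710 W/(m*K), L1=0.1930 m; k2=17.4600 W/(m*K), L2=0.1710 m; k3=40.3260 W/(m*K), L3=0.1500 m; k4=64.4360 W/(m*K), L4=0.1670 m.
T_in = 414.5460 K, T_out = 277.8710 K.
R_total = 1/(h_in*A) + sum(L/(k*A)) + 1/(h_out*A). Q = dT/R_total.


R_conv_in = 1/(17.9800*4.5660) = 0.0122
R_1 = 0.1930/(54.4710*4.5660) = 0.0008
R_2 = 0.1710/(17.4600*4.5660) = 0.0021
R_3 = 0.1500/(40.3260*4.5660) = 0.0008
R_4 = 0.1670/(64.4360*4.5660) = 0.0006
R_conv_out = 1/(41.9170*4.5660) = 0.0052
R_total = 0.0217 K/W
Q = 136.6750 / 0.0217 = 6295.8321 W

R_total = 0.0217 K/W, Q = 6295.8321 W


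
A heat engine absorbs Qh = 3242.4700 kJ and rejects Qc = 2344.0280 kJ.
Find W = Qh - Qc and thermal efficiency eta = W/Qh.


W = 3242.4700 - 2344.0280 = 898.4420 kJ
eta = 898.4420 / 3242.4700 = 0.2771 = 27.7086%

W = 898.4420 kJ, eta = 27.7086%


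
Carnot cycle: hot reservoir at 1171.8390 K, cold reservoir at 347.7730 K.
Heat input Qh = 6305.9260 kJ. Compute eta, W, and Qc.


eta = 1 - 347.7730/1171.8390 = 0.7032
W = 0.7032 * 6305.9260 = 4434.4822 kJ
Qc = 6305.9260 - 4434.4822 = 1871.4438 kJ

eta = 70.3225%, W = 4434.4822 kJ, Qc = 1871.4438 kJ


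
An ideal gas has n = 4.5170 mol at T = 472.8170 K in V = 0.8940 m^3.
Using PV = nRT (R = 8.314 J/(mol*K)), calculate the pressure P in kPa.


P = nRT/V = 4.5170 * 8.314 * 472.8170 / 0.8940
= 17756.3294 / 0.8940 = 19861.6660 Pa = 19.8617 kPa

19.8617 kPa


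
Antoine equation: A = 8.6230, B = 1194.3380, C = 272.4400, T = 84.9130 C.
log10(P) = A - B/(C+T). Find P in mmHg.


C+T = 357.3530
B/(C+T) = 3.3422
log10(P) = 8.6230 - 3.3422 = 5.2808
P = 10^5.2808 = 190906.2464 mmHg

190906.2464 mmHg


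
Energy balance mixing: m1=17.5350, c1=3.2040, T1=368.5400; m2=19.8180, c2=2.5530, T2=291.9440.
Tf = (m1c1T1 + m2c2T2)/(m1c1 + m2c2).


num = 35476.3759
den = 106.7775
Tf = 332.2458 K

332.2458 K


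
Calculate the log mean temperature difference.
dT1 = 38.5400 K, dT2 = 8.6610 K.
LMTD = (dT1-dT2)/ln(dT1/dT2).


dT1/dT2 = 4.4498
ln(dT1/dT2) = 1.4929
LMTD = 29.8790 / 1.4929 = 20.0145 K

20.0145 K


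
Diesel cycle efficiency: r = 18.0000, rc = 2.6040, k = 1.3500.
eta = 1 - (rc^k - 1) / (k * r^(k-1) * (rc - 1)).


r^(k-1) = 2.7501
rc^k = 3.6401
eta = 0.5567 = 55.6657%

55.6657%


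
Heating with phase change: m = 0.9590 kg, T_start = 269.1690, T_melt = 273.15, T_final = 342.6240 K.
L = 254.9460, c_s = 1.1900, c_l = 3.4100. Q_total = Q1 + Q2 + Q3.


Q1 (sensible, solid) = 0.9590 * 1.1900 * 3.9810 = 4.5432 kJ
Q2 (latent) = 0.9590 * 254.9460 = 244.4932 kJ
Q3 (sensible, liquid) = 0.9590 * 3.4100 * 69.4740 = 227.1932 kJ
Q_total = 476.2296 kJ

476.2296 kJ


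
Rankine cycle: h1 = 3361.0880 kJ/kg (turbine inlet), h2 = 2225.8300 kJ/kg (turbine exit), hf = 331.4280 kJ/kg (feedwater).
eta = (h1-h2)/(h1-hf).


W = 1135.2580 kJ/kg
Q_in = 3029.6600 kJ/kg
eta = 0.3747 = 37.4715%

eta = 37.4715%


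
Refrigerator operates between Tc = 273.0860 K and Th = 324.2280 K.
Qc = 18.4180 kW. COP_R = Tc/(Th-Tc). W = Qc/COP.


COP = 273.0860 / 51.1420 = 5.3398
W = 18.4180 / 5.3398 = 3.4492 kW

COP = 5.3398, W = 3.4492 kW


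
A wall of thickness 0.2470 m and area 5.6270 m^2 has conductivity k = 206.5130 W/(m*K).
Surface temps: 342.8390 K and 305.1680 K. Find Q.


dT = 37.6710 K
Q = 206.5130 * 5.6270 * 37.6710 / 0.2470 = 177228.8856 W

177228.8856 W


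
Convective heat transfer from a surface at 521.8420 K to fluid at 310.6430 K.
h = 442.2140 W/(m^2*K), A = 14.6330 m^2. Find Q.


dT = 211.1990 K
Q = 442.2140 * 14.6330 * 211.1990 = 1366651.2971 W

1366651.2971 W


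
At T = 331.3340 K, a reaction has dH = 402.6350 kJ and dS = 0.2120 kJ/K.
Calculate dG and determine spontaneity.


T*dS = 331.3340 * 0.2120 = 70.2428 kJ
dG = 402.6350 - 70.2428 = 332.3922 kJ (non-spontaneous)

dG = 332.3922 kJ, non-spontaneous


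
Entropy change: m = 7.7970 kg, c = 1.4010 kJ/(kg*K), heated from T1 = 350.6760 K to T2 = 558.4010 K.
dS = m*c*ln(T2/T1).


T2/T1 = 1.5924
ln(T2/T1) = 0.4652
dS = 7.7970 * 1.4010 * 0.4652 = 5.0818 kJ/K

5.0818 kJ/K


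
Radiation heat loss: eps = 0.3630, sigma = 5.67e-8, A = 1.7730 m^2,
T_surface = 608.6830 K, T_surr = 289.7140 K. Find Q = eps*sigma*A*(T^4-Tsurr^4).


T^4 = 1.3727e+11
Tsurr^4 = 7.0450e+09
Q = 0.3630 * 5.67e-8 * 1.7730 * 1.3022e+11 = 4752.0545 W

4752.0545 W


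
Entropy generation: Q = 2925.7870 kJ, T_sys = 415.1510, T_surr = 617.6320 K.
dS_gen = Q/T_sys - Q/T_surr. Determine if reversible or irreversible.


dS_sys = 2925.7870/415.1510 = 7.0475 kJ/K
dS_surr = -2925.7870/617.6320 = -4.7371 kJ/K
dS_gen = 7.0475 - 4.7371 = 2.3104 kJ/K (irreversible)

dS_gen = 2.3104 kJ/K, irreversible


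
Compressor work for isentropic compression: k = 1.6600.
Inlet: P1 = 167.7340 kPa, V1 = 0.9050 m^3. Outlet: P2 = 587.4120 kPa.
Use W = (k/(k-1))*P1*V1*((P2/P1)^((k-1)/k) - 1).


(k-1)/k = 0.3976
(P2/P1)^exp = 1.6460
W = 2.5152 * 167.7340 * 0.9050 * (1.6460 - 1) = 246.6231 kJ

246.6231 kJ


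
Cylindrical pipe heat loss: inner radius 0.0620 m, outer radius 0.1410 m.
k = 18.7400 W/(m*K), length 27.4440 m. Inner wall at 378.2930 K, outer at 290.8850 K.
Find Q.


dT = 87.4080 K
ln(ro/ri) = 0.8216
Q = 2*pi*18.7400*27.4440*87.4080 / 0.8216 = 343774.8778 W

343774.8778 W


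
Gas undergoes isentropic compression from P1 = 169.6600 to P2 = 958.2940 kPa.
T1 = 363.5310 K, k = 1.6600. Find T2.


(k-1)/k = 0.3976
(P2/P1)^exp = 1.9905
T2 = 363.5310 * 1.9905 = 723.5979 K

723.5979 K


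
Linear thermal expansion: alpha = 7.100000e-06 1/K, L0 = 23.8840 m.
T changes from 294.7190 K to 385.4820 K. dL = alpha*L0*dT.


dT = 90.7630 K
dL = 7.100000e-06 * 23.8840 * 90.7630 = 0.015391 m
L_final = 23.899391 m

dL = 0.015391 m


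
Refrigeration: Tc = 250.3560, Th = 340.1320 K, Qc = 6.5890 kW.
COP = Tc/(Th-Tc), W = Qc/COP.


COP = 250.3560 / 89.7760 = 2.7887
W = 6.5890 / 2.7887 = 2.3628 kW

COP = 2.7887, W = 2.3628 kW


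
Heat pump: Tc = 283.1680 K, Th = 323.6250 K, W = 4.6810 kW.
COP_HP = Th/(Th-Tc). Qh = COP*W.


COP = 323.6250 / 40.4570 = 7.9992
Qh = 7.9992 * 4.6810 = 37.4444 kW

COP = 7.9992, Qh = 37.4444 kW


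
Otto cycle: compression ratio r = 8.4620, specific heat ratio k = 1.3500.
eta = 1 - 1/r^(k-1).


r^(k-1) = 2.1116
eta = 1 - 1/2.1116 = 0.5264 = 52.6430%

52.6430%


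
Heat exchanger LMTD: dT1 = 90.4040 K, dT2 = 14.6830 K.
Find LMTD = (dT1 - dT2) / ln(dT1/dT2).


dT1/dT2 = 6.1571
ln(dT1/dT2) = 1.8176
LMTD = 75.7210 / 1.8176 = 41.6599 K

41.6599 K


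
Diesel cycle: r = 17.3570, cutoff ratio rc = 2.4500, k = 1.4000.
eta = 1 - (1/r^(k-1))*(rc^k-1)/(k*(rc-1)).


r^(k-1) = 3.1318
rc^k = 3.5062
eta = 0.6058 = 60.5793%

60.5793%


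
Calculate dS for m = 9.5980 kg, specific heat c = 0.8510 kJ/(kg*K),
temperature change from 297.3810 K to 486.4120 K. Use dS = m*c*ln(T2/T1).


T2/T1 = 1.6357
ln(T2/T1) = 0.4920
dS = 9.5980 * 0.8510 * 0.4920 = 4.0189 kJ/K

4.0189 kJ/K


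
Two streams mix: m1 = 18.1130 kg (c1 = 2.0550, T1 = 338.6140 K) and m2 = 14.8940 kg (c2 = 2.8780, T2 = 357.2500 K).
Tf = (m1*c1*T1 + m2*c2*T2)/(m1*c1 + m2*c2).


num = 27917.4601
den = 80.0871
Tf = 348.5885 K

348.5885 K


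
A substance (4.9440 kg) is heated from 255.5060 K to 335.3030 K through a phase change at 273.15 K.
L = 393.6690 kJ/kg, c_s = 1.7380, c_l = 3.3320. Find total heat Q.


Q1 (sensible, solid) = 4.9440 * 1.7380 * 17.6440 = 151.6091 kJ
Q2 (latent) = 4.9440 * 393.6690 = 1946.2995 kJ
Q3 (sensible, liquid) = 4.9440 * 3.3320 * 62.1530 = 1023.8717 kJ
Q_total = 3121.7804 kJ

3121.7804 kJ


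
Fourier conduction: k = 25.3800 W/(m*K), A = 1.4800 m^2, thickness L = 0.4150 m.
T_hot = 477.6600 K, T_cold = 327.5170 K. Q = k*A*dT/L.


dT = 150.1430 K
Q = 25.3800 * 1.4800 * 150.1430 / 0.4150 = 13589.7143 W

13589.7143 W


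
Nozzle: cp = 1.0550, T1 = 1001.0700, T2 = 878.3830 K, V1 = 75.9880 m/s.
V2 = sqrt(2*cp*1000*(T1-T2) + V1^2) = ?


dT = 122.6870 K
2*cp*1000*dT = 258869.5700
V1^2 = 5774.1761
V2 = sqrt(264643.7461) = 514.4354 m/s

514.4354 m/s


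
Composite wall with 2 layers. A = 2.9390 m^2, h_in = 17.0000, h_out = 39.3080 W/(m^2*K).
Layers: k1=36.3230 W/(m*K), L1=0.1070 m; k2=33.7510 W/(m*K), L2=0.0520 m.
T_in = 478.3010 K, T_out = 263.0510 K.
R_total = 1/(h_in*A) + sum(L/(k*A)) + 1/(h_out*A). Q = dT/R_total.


R_conv_in = 1/(17.0000*2.9390) = 0.0200
R_1 = 0.1070/(36.3230*2.9390) = 0.0010
R_2 = 0.0520/(33.7510*2.9390) = 0.0005
R_conv_out = 1/(39.3080*2.9390) = 0.0087
R_total = 0.0302 K/W
Q = 215.2500 / 0.0302 = 7128.0994 W

R_total = 0.0302 K/W, Q = 7128.0994 W


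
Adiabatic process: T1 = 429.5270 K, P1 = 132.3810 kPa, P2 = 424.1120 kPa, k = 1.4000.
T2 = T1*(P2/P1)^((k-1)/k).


(k-1)/k = 0.2857
(P2/P1)^exp = 1.3947
T2 = 429.5270 * 1.3947 = 599.0503 K

599.0503 K


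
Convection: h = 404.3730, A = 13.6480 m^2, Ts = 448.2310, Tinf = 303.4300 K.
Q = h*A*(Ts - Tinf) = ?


dT = 144.8010 K
Q = 404.3730 * 13.6480 * 144.8010 = 799139.7344 W

799139.7344 W


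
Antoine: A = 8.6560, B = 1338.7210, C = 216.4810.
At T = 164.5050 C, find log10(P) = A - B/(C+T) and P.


C+T = 380.9860
B/(C+T) = 3.5138
log10(P) = 8.6560 - 3.5138 = 5.1422
P = 10^5.1422 = 138729.0687 mmHg

138729.0687 mmHg


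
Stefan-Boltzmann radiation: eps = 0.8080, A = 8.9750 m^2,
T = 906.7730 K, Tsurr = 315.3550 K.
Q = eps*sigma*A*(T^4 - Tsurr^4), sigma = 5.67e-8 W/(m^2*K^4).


T^4 = 6.7607e+11
Tsurr^4 = 9.8901e+09
Q = 0.8080 * 5.67e-8 * 8.9750 * 6.6618e+11 = 273919.6093 W

273919.6093 W


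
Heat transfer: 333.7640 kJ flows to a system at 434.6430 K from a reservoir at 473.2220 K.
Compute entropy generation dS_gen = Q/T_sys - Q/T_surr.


dS_sys = 333.7640/434.6430 = 0.7679 kJ/K
dS_surr = -333.7640/473.2220 = -0.7053 kJ/K
dS_gen = 0.7679 - 0.7053 = 0.0626 kJ/K (irreversible)

dS_gen = 0.0626 kJ/K, irreversible


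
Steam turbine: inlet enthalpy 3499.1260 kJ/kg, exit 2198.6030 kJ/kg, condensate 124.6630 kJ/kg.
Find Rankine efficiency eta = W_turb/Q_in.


W = 1300.5230 kJ/kg
Q_in = 3374.4630 kJ/kg
eta = 0.3854 = 38.5401%

eta = 38.5401%


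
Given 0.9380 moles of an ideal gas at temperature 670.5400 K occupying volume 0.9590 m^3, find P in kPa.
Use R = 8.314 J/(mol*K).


P = nRT/V = 0.9380 * 8.314 * 670.5400 / 0.9590
= 5229.2276 / 0.9590 = 5452.7921 Pa = 5.4528 kPa

5.4528 kPa


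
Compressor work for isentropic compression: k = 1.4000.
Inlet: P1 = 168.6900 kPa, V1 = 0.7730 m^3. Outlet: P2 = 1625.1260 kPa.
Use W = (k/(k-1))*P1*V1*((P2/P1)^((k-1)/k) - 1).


(k-1)/k = 0.2857
(P2/P1)^exp = 1.9102
W = 3.5000 * 168.6900 * 0.7730 * (1.9102 - 1) = 415.4194 kJ

415.4194 kJ


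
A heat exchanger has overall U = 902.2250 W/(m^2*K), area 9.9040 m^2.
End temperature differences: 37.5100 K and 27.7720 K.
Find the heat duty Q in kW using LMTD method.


LMTD = 32.3974 K
Q = 902.2250 * 9.9040 * 32.3974 = 289491.8018 W = 289.4918 kW

289.4918 kW


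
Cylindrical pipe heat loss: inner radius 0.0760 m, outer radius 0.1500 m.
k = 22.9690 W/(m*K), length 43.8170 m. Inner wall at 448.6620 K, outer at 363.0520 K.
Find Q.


dT = 85.6100 K
ln(ro/ri) = 0.6799
Q = 2*pi*22.9690*43.8170*85.6100 / 0.6799 = 796237.8228 W

796237.8228 W


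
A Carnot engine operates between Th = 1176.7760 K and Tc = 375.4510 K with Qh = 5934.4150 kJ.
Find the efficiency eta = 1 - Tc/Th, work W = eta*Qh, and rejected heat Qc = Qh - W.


eta = 1 - 375.4510/1176.7760 = 0.6809
W = 0.6809 * 5934.4150 = 4041.0368 kJ
Qc = 5934.4150 - 4041.0368 = 1893.3782 kJ

eta = 68.0949%, W = 4041.0368 kJ, Qc = 1893.3782 kJ


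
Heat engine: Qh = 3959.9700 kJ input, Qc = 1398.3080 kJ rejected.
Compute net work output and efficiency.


W = 3959.9700 - 1398.3080 = 2561.6620 kJ
eta = 2561.6620 / 3959.9700 = 0.6469 = 64.6889%

W = 2561.6620 kJ, eta = 64.6889%


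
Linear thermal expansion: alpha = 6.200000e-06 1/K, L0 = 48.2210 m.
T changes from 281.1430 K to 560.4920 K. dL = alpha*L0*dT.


dT = 279.3490 K
dL = 6.200000e-06 * 48.2210 * 279.3490 = 0.083517 m
L_final = 48.304517 m

dL = 0.083517 m


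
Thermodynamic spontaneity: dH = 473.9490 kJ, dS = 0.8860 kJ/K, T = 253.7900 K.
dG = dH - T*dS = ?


T*dS = 253.7900 * 0.8860 = 224.8579 kJ
dG = 473.9490 - 224.8579 = 249.0911 kJ (non-spontaneous)

dG = 249.0911 kJ, non-spontaneous


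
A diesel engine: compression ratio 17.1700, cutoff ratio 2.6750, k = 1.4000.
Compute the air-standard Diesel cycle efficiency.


r^(k-1) = 3.1182
rc^k = 3.9651
eta = 0.5945 = 59.4503%

59.4503%


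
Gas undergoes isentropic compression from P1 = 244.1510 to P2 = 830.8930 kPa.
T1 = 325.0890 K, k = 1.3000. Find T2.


(k-1)/k = 0.2308
(P2/P1)^exp = 1.3266
T2 = 325.0890 * 1.3266 = 431.2661 K

431.2661 K


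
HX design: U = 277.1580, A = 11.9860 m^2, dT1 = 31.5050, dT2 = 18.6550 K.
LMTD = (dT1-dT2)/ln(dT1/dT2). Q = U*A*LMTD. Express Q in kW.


LMTD = 24.5214 K
Q = 277.1580 * 11.9860 * 24.5214 = 81460.4800 W = 81.4605 kW

81.4605 kW


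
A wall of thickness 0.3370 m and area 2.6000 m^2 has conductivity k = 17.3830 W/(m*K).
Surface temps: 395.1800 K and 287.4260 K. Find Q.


dT = 107.7540 K
Q = 17.3830 * 2.6000 * 107.7540 / 0.3370 = 14451.1224 W

14451.1224 W


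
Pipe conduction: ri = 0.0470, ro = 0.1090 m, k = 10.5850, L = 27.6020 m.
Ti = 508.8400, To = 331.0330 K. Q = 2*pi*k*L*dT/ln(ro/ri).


dT = 177.8070 K
ln(ro/ri) = 0.8412
Q = 2*pi*10.5850*27.6020*177.8070 / 0.8412 = 388025.9116 W

388025.9116 W


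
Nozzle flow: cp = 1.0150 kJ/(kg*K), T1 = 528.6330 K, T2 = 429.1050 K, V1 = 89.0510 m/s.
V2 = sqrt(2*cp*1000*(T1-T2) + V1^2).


dT = 99.5280 K
2*cp*1000*dT = 202041.8400
V1^2 = 7930.0806
V2 = sqrt(209971.9206) = 458.2269 m/s

458.2269 m/s


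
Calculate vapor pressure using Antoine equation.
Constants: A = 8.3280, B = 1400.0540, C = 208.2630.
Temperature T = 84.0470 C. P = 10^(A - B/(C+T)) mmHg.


C+T = 292.3100
B/(C+T) = 4.7896
log10(P) = 8.3280 - 4.7896 = 3.5384
P = 10^3.5384 = 3454.4538 mmHg

3454.4538 mmHg


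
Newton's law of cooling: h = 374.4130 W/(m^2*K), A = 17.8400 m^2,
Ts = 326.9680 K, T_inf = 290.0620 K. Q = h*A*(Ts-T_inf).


dT = 36.9060 K
Q = 374.4130 * 17.8400 * 36.9060 = 246514.6574 W

246514.6574 W


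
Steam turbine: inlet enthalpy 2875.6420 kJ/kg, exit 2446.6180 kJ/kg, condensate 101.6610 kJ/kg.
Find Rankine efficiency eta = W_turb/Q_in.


W = 429.0240 kJ/kg
Q_in = 2773.9810 kJ/kg
eta = 0.1547 = 15.4660%

eta = 15.4660%


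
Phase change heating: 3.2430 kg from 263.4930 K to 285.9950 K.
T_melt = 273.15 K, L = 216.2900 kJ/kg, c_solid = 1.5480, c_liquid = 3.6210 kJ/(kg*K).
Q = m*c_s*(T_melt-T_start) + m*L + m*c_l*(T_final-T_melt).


Q1 (sensible, solid) = 3.2430 * 1.5480 * 9.6570 = 48.4797 kJ
Q2 (latent) = 3.2430 * 216.2900 = 701.4285 kJ
Q3 (sensible, liquid) = 3.2430 * 3.6210 * 12.8450 = 150.8376 kJ
Q_total = 900.7458 kJ

900.7458 kJ


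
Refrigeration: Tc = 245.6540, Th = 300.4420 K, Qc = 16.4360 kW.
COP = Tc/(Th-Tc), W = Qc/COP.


COP = 245.6540 / 54.7880 = 4.4837
W = 16.4360 / 4.4837 = 3.6657 kW

COP = 4.4837, W = 3.6657 kW


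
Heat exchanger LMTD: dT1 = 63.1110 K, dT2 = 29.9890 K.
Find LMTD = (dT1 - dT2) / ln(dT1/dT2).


dT1/dT2 = 2.1045
ln(dT1/dT2) = 0.7441
LMTD = 33.1220 / 0.7441 = 44.5150 K

44.5150 K


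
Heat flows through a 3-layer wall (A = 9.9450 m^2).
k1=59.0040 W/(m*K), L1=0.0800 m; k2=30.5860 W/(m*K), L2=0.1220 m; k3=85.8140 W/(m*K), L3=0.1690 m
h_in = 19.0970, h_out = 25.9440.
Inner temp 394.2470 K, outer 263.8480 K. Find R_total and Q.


R_conv_in = 1/(19.0970*9.9450) = 0.0053
R_1 = 0.0800/(59.0040*9.9450) = 0.0001
R_2 = 0.1220/(30.5860*9.9450) = 0.0004
R_3 = 0.1690/(85.8140*9.9450) = 0.0002
R_conv_out = 1/(25.9440*9.9450) = 0.0039
R_total = 0.0099 K/W
Q = 130.3990 / 0.0099 = 13202.8248 W

R_total = 0.0099 K/W, Q = 13202.8248 W


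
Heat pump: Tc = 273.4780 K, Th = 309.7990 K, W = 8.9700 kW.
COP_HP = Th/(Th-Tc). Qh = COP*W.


COP = 309.7990 / 36.3210 = 8.5295
Qh = 8.5295 * 8.9700 = 76.5094 kW

COP = 8.5295, Qh = 76.5094 kW


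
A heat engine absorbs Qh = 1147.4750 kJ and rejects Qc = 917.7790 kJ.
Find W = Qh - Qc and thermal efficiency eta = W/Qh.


W = 1147.4750 - 917.7790 = 229.6960 kJ
eta = 229.6960 / 1147.4750 = 0.2002 = 20.0175%

W = 229.6960 kJ, eta = 20.0175%


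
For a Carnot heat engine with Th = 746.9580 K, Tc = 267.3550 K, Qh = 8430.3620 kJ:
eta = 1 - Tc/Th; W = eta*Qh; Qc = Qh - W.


eta = 1 - 267.3550/746.9580 = 0.6421
W = 0.6421 * 8430.3620 = 5412.9240 kJ
Qc = 8430.3620 - 5412.9240 = 3017.4380 kJ

eta = 64.2075%, W = 5412.9240 kJ, Qc = 3017.4380 kJ


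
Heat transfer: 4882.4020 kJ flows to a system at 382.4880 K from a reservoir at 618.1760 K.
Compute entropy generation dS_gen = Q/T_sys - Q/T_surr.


dS_sys = 4882.4020/382.4880 = 12.7649 kJ/K
dS_surr = -4882.4020/618.1760 = -7.8981 kJ/K
dS_gen = 12.7649 - 7.8981 = 4.8668 kJ/K (irreversible)

dS_gen = 4.8668 kJ/K, irreversible


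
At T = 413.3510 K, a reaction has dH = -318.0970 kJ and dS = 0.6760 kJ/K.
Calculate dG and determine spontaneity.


T*dS = 413.3510 * 0.6760 = 279.4253 kJ
dG = -318.0970 - 279.4253 = -597.5223 kJ (spontaneous)

dG = -597.5223 kJ, spontaneous


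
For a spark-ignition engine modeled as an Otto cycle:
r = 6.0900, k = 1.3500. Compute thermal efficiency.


r^(k-1) = 1.8820
eta = 1 - 1/1.8820 = 0.4686 = 46.8646%

46.8646%


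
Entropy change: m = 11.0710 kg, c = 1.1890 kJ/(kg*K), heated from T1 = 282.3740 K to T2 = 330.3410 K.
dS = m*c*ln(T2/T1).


T2/T1 = 1.1699
ln(T2/T1) = 0.1569
dS = 11.0710 * 1.1890 * 0.1569 = 2.0652 kJ/K

2.0652 kJ/K


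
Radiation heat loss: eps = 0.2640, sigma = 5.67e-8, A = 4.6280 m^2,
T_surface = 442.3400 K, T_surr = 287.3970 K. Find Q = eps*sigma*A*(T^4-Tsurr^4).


T^4 = 3.8285e+10
Tsurr^4 = 6.8223e+09
Q = 0.2640 * 5.67e-8 * 4.6280 * 3.1462e+10 = 2179.5765 W

2179.5765 W


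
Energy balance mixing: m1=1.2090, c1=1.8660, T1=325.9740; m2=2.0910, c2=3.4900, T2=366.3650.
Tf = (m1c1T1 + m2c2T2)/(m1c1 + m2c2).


num = 3408.9769
den = 9.5536
Tf = 356.8270 K

356.8270 K


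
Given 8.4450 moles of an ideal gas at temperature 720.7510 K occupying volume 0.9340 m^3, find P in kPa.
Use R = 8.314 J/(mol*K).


P = nRT/V = 8.4450 * 8.314 * 720.7510 / 0.9340
= 50605.1746 / 0.9340 = 54181.1291 Pa = 54.1811 kPa

54.1811 kPa


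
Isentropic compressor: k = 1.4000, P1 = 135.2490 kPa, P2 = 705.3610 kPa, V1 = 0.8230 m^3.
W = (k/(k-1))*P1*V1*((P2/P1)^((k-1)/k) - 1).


(k-1)/k = 0.2857
(P2/P1)^exp = 1.6030
W = 3.5000 * 135.2490 * 0.8230 * (1.6030 - 1) = 234.9237 kJ

234.9237 kJ


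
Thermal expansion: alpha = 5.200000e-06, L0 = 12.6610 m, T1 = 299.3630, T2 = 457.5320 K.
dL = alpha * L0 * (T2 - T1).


dT = 158.1690 K
dL = 5.200000e-06 * 12.6610 * 158.1690 = 0.010413 m
L_final = 12.671413 m

dL = 0.010413 m


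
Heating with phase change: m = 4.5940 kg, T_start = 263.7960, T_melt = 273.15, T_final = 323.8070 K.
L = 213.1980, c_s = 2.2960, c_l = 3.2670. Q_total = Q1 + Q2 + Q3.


Q1 (sensible, solid) = 4.5940 * 2.2960 * 9.3540 = 98.6643 kJ
Q2 (latent) = 4.5940 * 213.1980 = 979.4316 kJ
Q3 (sensible, liquid) = 4.5940 * 3.2670 * 50.6570 = 760.2905 kJ
Q_total = 1838.3865 kJ

1838.3865 kJ


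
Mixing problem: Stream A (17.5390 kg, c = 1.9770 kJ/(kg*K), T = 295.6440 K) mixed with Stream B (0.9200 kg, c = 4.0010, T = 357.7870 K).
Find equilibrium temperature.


num = 11568.3237
den = 38.3555
Tf = 301.6078 K

301.6078 K


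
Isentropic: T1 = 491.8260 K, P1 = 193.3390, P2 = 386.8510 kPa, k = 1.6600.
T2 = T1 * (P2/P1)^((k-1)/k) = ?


(k-1)/k = 0.3976
(P2/P1)^exp = 1.3175
T2 = 491.8260 * 1.3175 = 648.0005 K

648.0005 K


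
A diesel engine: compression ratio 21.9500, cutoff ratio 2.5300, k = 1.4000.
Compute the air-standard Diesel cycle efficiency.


r^(k-1) = 3.4401
rc^k = 3.6675
eta = 0.6380 = 63.7999%

63.7999%


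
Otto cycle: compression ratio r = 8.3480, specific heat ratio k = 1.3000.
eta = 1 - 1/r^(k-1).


r^(k-1) = 1.8901
eta = 1 - 1/1.8901 = 0.4709 = 47.0915%

47.0915%


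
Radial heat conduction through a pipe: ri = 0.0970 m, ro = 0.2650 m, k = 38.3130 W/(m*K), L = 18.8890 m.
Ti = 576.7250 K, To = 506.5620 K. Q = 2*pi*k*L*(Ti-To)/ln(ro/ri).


dT = 70.1630 K
ln(ro/ri) = 1.0050
Q = 2*pi*38.3130*18.8890*70.1630 / 1.0050 = 317445.3270 W

317445.3270 W


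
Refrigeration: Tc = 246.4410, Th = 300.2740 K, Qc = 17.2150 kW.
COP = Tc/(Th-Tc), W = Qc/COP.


COP = 246.4410 / 53.8330 = 4.5779
W = 17.2150 / 4.5779 = 3.7605 kW

COP = 4.5779, W = 3.7605 kW


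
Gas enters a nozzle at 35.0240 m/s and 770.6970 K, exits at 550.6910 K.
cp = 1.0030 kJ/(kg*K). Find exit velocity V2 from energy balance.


dT = 220.0060 K
2*cp*1000*dT = 441332.0360
V1^2 = 1226.6806
V2 = sqrt(442558.7166) = 665.2509 m/s

665.2509 m/s


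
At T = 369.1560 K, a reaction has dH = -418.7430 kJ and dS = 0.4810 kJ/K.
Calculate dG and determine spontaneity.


T*dS = 369.1560 * 0.4810 = 177.5640 kJ
dG = -418.7430 - 177.5640 = -596.3070 kJ (spontaneous)

dG = -596.3070 kJ, spontaneous


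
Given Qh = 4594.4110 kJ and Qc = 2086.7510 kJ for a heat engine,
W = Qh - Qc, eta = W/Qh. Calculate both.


W = 4594.4110 - 2086.7510 = 2507.6600 kJ
eta = 2507.6600 / 4594.4110 = 0.5458 = 54.5807%

W = 2507.6600 kJ, eta = 54.5807%


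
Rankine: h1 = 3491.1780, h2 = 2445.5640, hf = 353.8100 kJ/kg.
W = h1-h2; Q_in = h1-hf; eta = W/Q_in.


W = 1045.6140 kJ/kg
Q_in = 3137.3680 kJ/kg
eta = 0.3333 = 33.3277%

eta = 33.3277%


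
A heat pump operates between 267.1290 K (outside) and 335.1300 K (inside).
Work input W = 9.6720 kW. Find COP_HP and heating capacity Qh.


COP = 335.1300 / 68.0010 = 4.9283
Qh = 4.9283 * 9.6720 = 47.6666 kW

COP = 4.9283, Qh = 47.6666 kW


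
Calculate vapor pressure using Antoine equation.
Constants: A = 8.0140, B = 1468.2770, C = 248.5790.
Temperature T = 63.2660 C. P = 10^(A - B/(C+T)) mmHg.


C+T = 311.8450
B/(C+T) = 4.7084
log10(P) = 8.0140 - 4.7084 = 3.3056
P = 10^3.3056 = 2021.3657 mmHg

2021.3657 mmHg


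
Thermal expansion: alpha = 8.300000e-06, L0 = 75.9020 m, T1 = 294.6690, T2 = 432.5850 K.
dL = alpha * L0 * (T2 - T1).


dT = 137.9160 K
dL = 8.300000e-06 * 75.9020 * 137.9160 = 0.086885 m
L_final = 75.988885 m

dL = 0.086885 m


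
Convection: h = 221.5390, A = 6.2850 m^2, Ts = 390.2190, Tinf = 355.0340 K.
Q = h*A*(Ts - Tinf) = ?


dT = 35.1850 K
Q = 221.5390 * 6.2850 * 35.1850 = 48990.6305 W

48990.6305 W


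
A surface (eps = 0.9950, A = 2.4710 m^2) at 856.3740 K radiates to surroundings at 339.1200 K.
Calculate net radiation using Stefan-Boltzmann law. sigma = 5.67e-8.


T^4 = 5.3784e+11
Tsurr^4 = 1.3226e+10
Q = 0.9950 * 5.67e-8 * 2.4710 * 5.2462e+11 = 73134.1052 W

73134.1052 W


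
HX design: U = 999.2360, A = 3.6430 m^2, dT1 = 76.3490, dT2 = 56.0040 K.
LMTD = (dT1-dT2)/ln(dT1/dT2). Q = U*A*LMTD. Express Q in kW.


LMTD = 65.6519 K
Q = 999.2360 * 3.6430 * 65.6519 = 238987.3034 W = 238.9873 kW

238.9873 kW


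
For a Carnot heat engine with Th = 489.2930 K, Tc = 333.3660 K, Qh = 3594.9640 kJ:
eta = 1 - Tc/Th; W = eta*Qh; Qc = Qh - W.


eta = 1 - 333.3660/489.2930 = 0.3187
W = 0.3187 * 3594.9640 = 1145.6366 kJ
Qc = 3594.9640 - 1145.6366 = 2449.3274 kJ

eta = 31.8678%, W = 1145.6366 kJ, Qc = 2449.3274 kJ


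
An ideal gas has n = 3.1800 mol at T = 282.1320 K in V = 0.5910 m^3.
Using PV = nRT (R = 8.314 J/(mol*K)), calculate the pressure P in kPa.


P = nRT/V = 3.1800 * 8.314 * 282.1320 / 0.5910
= 7459.1525 / 0.5910 = 12621.2395 Pa = 12.6212 kPa

12.6212 kPa


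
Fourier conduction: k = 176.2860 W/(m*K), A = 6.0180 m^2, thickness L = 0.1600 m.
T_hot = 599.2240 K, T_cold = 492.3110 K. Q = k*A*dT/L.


dT = 106.9130 K
Q = 176.2860 * 6.0180 * 106.9130 / 0.1600 = 708892.7593 W

708892.7593 W


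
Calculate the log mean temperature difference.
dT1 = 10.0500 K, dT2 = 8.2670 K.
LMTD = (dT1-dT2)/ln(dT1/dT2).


dT1/dT2 = 1.2157
ln(dT1/dT2) = 0.1953
LMTD = 1.7830 / 0.1953 = 9.1295 K

9.1295 K


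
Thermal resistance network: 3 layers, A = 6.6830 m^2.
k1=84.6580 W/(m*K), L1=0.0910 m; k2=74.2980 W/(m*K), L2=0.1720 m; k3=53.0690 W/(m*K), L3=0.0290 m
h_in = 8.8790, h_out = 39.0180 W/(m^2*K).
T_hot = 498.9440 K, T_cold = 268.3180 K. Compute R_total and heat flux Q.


R_conv_in = 1/(8.8790*6.6830) = 0.0169
R_1 = 0.0910/(84.6580*6.6830) = 0.0002
R_2 = 0.1720/(74.2980*6.6830) = 0.0003
R_3 = 0.0290/(53.0690*6.6830) = 8.1768e-05
R_conv_out = 1/(39.0180*6.6830) = 0.0038
R_total = 0.0213 K/W
Q = 230.6260 / 0.0213 = 10839.4695 W

R_total = 0.0213 K/W, Q = 10839.4695 W


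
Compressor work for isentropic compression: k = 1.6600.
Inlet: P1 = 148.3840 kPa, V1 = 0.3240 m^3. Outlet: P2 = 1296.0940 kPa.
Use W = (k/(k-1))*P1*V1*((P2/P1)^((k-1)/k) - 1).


(k-1)/k = 0.3976
(P2/P1)^exp = 2.3672
W = 2.5152 * 148.3840 * 0.3240 * (2.3672 - 1) = 165.3190 kJ

165.3190 kJ


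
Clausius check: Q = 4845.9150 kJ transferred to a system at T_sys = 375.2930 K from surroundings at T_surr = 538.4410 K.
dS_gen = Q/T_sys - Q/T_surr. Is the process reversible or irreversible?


dS_sys = 4845.9150/375.2930 = 12.9124 kJ/K
dS_surr = -4845.9150/538.4410 = -8.9999 kJ/K
dS_gen = 12.9124 - 8.9999 = 3.9125 kJ/K (irreversible)

dS_gen = 3.9125 kJ/K, irreversible


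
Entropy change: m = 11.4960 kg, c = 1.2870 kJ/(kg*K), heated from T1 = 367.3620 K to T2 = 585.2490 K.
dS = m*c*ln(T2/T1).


T2/T1 = 1.5931
ln(T2/T1) = 0.4657
dS = 11.4960 * 1.2870 * 0.4657 = 6.8900 kJ/K

6.8900 kJ/K


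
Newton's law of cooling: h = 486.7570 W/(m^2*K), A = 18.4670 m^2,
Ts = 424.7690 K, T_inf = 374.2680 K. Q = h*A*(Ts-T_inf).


dT = 50.5010 K
Q = 486.7570 * 18.4670 * 50.5010 = 453950.5357 W

453950.5357 W


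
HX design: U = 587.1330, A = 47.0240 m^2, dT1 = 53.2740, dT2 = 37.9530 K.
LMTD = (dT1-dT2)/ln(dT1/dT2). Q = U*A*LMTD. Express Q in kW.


LMTD = 45.1814 K
Q = 587.1330 * 47.0240 * 45.1814 = 1247428.2288 W = 1247.4282 kW

1247.4282 kW


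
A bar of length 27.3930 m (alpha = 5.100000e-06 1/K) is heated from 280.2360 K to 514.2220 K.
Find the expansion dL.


dT = 233.9860 K
dL = 5.100000e-06 * 27.3930 * 233.9860 = 0.032689 m
L_final = 27.425689 m

dL = 0.032689 m


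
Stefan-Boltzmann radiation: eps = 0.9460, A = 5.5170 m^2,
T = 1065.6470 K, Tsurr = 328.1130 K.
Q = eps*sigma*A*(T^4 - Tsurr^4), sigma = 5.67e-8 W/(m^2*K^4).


T^4 = 1.2896e+12
Tsurr^4 = 1.1590e+10
Q = 0.9460 * 5.67e-8 * 5.5170 * 1.2780e+12 = 378189.7602 W

378189.7602 W


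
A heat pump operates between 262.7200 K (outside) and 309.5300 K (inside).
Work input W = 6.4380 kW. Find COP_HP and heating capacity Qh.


COP = 309.5300 / 46.8100 = 6.6125
Qh = 6.6125 * 6.4380 = 42.5711 kW

COP = 6.6125, Qh = 42.5711 kW


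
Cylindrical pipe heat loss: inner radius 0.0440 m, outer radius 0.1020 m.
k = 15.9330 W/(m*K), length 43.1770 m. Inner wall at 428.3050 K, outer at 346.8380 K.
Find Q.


dT = 81.4670 K
ln(ro/ri) = 0.8408
Q = 2*pi*15.9330*43.1770*81.4670 / 0.8408 = 418820.1783 W

418820.1783 W


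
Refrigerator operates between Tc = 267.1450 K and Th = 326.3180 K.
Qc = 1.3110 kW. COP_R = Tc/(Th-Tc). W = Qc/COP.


COP = 267.1450 / 59.1730 = 4.5146
W = 1.3110 / 4.5146 = 0.2904 kW

COP = 4.5146, W = 0.2904 kW


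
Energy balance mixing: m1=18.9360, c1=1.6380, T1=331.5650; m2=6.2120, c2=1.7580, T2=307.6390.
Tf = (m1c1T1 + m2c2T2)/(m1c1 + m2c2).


num = 13643.8393
den = 41.9379
Tf = 325.3346 K

325.3346 K


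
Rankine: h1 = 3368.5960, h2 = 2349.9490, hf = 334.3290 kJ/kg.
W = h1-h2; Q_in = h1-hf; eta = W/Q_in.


W = 1018.6470 kJ/kg
Q_in = 3034.2670 kJ/kg
eta = 0.3357 = 33.5714%

eta = 33.5714%


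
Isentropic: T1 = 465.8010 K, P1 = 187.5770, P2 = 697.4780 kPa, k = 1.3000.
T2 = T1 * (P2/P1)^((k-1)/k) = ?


(k-1)/k = 0.2308
(P2/P1)^exp = 1.3540
T2 = 465.8010 * 1.3540 = 630.6957 K

630.6957 K


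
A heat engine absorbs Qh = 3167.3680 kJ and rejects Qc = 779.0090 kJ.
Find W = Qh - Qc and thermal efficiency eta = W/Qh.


W = 3167.3680 - 779.0090 = 2388.3590 kJ
eta = 2388.3590 / 3167.3680 = 0.7541 = 75.4052%

W = 2388.3590 kJ, eta = 75.4052%


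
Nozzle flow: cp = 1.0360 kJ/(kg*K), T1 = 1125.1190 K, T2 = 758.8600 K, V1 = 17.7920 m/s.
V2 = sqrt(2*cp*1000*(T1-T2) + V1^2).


dT = 366.2590 K
2*cp*1000*dT = 758888.6480
V1^2 = 316.5553
V2 = sqrt(759205.2033) = 871.3238 m/s

871.3238 m/s


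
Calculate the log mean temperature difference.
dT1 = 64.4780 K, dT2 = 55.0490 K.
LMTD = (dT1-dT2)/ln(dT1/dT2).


dT1/dT2 = 1.1713
ln(dT1/dT2) = 0.1581
LMTD = 9.4290 / 0.1581 = 59.6393 K

59.6393 K


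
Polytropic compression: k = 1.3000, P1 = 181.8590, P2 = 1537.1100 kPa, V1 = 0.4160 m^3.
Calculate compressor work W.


(k-1)/k = 0.2308
(P2/P1)^exp = 1.6365
W = 4.3333 * 181.8590 * 0.4160 * (1.6365 - 1) = 208.6648 kJ

208.6648 kJ


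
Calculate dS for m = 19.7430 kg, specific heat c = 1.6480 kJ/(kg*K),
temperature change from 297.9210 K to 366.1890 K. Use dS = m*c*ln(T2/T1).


T2/T1 = 1.2291
ln(T2/T1) = 0.2063
dS = 19.7430 * 1.6480 * 0.2063 = 6.7130 kJ/K

6.7130 kJ/K


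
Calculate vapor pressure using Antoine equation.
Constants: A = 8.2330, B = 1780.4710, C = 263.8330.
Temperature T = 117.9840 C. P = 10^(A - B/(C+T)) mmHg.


C+T = 381.8170
B/(C+T) = 4.6632
log10(P) = 8.2330 - 4.6632 = 3.5698
P = 10^3.5698 = 3714.0456 mmHg

3714.0456 mmHg


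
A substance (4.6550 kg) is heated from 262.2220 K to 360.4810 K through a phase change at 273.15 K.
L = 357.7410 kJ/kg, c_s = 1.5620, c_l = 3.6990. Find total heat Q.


Q1 (sensible, solid) = 4.6550 * 1.5620 * 10.9280 = 79.4587 kJ
Q2 (latent) = 4.6550 * 357.7410 = 1665.2844 kJ
Q3 (sensible, liquid) = 4.6550 * 3.6990 * 87.3310 = 1503.7390 kJ
Q_total = 3248.4820 kJ

3248.4820 kJ


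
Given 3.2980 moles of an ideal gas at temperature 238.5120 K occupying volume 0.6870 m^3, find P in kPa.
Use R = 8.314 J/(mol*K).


P = nRT/V = 3.2980 * 8.314 * 238.5120 / 0.6870
= 6539.8970 / 0.6870 = 9519.5007 Pa = 9.5195 kPa

9.5195 kPa


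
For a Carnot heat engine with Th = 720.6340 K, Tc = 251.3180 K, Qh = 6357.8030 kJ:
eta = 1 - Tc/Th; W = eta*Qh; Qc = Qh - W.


eta = 1 - 251.3180/720.6340 = 0.6513
W = 0.6513 * 6357.8030 = 4140.5466 kJ
Qc = 6357.8030 - 4140.5466 = 2217.2564 kJ

eta = 65.1254%, W = 4140.5466 kJ, Qc = 2217.2564 kJ


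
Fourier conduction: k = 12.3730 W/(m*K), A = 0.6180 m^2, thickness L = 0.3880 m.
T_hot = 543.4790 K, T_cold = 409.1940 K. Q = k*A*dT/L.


dT = 134.2850 K
Q = 12.3730 * 0.6180 * 134.2850 / 0.3880 = 2646.4230 W

2646.4230 W


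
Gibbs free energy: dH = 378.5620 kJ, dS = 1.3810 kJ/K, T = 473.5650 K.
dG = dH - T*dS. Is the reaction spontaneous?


T*dS = 473.5650 * 1.3810 = 653.9933 kJ
dG = 378.5620 - 653.9933 = -275.4313 kJ (spontaneous)

dG = -275.4313 kJ, spontaneous


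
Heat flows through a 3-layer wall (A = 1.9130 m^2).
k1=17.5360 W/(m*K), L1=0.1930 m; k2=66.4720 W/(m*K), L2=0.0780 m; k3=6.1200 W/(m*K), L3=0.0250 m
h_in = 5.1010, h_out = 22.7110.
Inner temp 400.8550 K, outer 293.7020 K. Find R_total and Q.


R_conv_in = 1/(5.1010*1.9130) = 0.1025
R_1 = 0.1930/(17.5360*1.9130) = 0.0058
R_2 = 0.0780/(66.4720*1.9130) = 0.0006
R_3 = 0.0250/(6.1200*1.9130) = 0.0021
R_conv_out = 1/(22.7110*1.9130) = 0.0230
R_total = 0.1340 K/W
Q = 107.1530 / 0.1340 = 799.6685 W

R_total = 0.1340 K/W, Q = 799.6685 W


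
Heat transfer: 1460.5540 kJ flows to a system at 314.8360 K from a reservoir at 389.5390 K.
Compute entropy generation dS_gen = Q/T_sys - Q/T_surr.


dS_sys = 1460.5540/314.8360 = 4.6391 kJ/K
dS_surr = -1460.5540/389.5390 = -3.7494 kJ/K
dS_gen = 4.6391 - 3.7494 = 0.8897 kJ/K (irreversible)

dS_gen = 0.8897 kJ/K, irreversible


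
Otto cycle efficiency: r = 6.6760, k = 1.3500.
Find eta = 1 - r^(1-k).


r^(k-1) = 1.9435
eta = 1 - 1/1.9435 = 0.4855 = 48.5460%

48.5460%


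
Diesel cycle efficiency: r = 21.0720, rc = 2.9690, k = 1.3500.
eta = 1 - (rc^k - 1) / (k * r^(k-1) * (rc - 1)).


r^(k-1) = 2.9060
rc^k = 4.3453
eta = 0.5669 = 56.6924%

56.6924%


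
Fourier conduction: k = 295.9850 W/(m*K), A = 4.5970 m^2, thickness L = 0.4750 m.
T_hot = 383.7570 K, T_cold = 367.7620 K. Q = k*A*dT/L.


dT = 15.9950 K
Q = 295.9850 * 4.5970 * 15.9950 / 0.4750 = 45817.8642 W

45817.8642 W


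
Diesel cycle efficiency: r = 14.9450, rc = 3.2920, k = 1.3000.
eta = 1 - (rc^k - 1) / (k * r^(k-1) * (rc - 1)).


r^(k-1) = 2.2509
rc^k = 4.7065
eta = 0.4473 = 44.7341%

44.7341%


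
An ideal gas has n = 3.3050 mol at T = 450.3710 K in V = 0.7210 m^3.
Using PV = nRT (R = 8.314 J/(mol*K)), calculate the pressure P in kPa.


P = nRT/V = 3.3050 * 8.314 * 450.3710 / 0.7210
= 12375.1908 / 0.7210 = 17163.9261 Pa = 17.1639 kPa

17.1639 kPa


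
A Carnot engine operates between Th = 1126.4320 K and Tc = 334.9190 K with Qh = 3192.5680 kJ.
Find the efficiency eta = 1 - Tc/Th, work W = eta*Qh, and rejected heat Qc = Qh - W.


eta = 1 - 334.9190/1126.4320 = 0.7027
W = 0.7027 * 3192.5680 = 2243.3303 kJ
Qc = 3192.5680 - 2243.3303 = 949.2377 kJ

eta = 70.2673%, W = 2243.3303 kJ, Qc = 949.2377 kJ


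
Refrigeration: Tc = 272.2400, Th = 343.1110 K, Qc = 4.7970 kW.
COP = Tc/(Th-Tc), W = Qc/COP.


COP = 272.2400 / 70.8710 = 3.8413
W = 4.7970 / 3.8413 = 1.2488 kW

COP = 3.8413, W = 1.2488 kW


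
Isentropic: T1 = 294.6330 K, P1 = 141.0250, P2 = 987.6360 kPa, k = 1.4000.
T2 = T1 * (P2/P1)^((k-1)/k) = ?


(k-1)/k = 0.2857
(P2/P1)^exp = 1.7439
T2 = 294.6330 * 1.7439 = 513.8021 K

513.8021 K


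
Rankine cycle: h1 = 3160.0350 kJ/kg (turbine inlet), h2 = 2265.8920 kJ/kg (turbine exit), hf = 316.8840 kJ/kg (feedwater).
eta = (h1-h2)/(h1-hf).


W = 894.1430 kJ/kg
Q_in = 2843.1510 kJ/kg
eta = 0.3145 = 31.4490%

eta = 31.4490%


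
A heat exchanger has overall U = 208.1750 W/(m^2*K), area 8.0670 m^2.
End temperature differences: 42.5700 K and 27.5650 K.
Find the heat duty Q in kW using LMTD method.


LMTD = 34.5258 K
Q = 208.1750 * 8.0670 * 34.5258 = 57980.7705 W = 57.9808 kW

57.9808 kW


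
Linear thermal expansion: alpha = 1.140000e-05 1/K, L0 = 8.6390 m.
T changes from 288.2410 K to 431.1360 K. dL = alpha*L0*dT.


dT = 142.8950 K
dL = 1.140000e-05 * 8.6390 * 142.8950 = 0.014073 m
L_final = 8.653073 m

dL = 0.014073 m


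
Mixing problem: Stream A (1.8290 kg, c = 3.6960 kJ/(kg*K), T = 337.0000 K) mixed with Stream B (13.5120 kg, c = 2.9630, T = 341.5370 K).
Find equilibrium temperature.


num = 15951.9091
den = 46.7960
Tf = 340.8816 K

340.8816 K
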